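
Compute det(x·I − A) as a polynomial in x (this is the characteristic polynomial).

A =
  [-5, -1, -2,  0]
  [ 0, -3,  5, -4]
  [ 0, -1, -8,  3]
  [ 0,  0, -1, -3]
x^4 + 19*x^3 + 135*x^2 + 425*x + 500

Expanding det(x·I − A) (e.g. by cofactor expansion or by noting that A is similar to its Jordan form J, which has the same characteristic polynomial as A) gives
  χ_A(x) = x^4 + 19*x^3 + 135*x^2 + 425*x + 500
which factors as (x + 4)*(x + 5)^3. The eigenvalues (with algebraic multiplicities) are λ = -5 with multiplicity 3, λ = -4 with multiplicity 1.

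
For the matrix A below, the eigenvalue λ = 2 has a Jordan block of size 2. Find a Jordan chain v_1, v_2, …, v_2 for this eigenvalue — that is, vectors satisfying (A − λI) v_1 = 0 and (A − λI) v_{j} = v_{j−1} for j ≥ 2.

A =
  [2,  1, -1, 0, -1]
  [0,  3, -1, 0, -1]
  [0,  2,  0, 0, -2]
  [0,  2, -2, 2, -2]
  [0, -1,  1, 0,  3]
A Jordan chain for λ = 2 of length 2:
v_1 = (1, 1, 2, 2, -1)ᵀ
v_2 = (0, 1, 0, 0, 0)ᵀ

Let N = A − (2)·I. We want v_2 with N^2 v_2 = 0 but N^1 v_2 ≠ 0; then v_{j-1} := N · v_j for j = 2, …, 2.

Pick v_2 = (0, 1, 0, 0, 0)ᵀ.
Then v_1 = N · v_2 = (1, 1, 2, 2, -1)ᵀ.

Sanity check: (A − (2)·I) v_1 = (0, 0, 0, 0, 0)ᵀ = 0. ✓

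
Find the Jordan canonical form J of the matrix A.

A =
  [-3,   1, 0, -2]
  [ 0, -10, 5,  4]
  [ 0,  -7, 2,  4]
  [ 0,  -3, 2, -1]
J_3(-3) ⊕ J_1(-3)

The characteristic polynomial is
  det(x·I − A) = x^4 + 12*x^3 + 54*x^2 + 108*x + 81 = (x + 3)^4

Eigenvalues and multiplicities (the geometric multiplicity of λ is n − rank(A − λI), which equals the number of Jordan blocks for λ):
  λ = -3: algebraic multiplicity = 4, geometric multiplicity = 2

Determining the block sizes for each eigenvalue:
  λ = -3: with am = 4 and gm = 2, the partition is not yet determined (e.g. several partitions of 4 into 2 parts exist). Let N = A − (-3)·I. Computing rank(N^1) = 2, rank(N^2) = 1, rank(N^3) = 0; the number of blocks of size ≥ j is rank(N^{j−1}) − rank(N^j), giving [2, 1, 1]. So we have 1 block(s) of size 3, 1 block(s) of size 1 → block sizes [3, 1]

Assembling the blocks gives a Jordan form
J =
  [-3,  1,  0,  0]
  [ 0, -3,  1,  0]
  [ 0,  0, -3,  0]
  [ 0,  0,  0, -3]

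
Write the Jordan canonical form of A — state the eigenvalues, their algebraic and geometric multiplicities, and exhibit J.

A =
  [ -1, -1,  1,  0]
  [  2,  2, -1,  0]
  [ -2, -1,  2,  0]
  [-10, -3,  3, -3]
J_1(-3) ⊕ J_2(1) ⊕ J_1(1)

The characteristic polynomial is
  det(x·I − A) = x^4 - 6*x^2 + 8*x - 3 = (x - 1)^3*(x + 3)

Eigenvalues and multiplicities (the geometric multiplicity of λ is n − rank(A − λI), which equals the number of Jordan blocks for λ):
  λ = -3: algebraic multiplicity = 1, geometric multiplicity = 1
  λ = 1: algebraic multiplicity = 3, geometric multiplicity = 2

Determining the block sizes for each eigenvalue:
  λ = -3: one block (gm = 1), so the single block has size am = 1 → block sizes [1]
  λ = 1: 2 blocks summing to 3 forces exactly one block of size 2 and the rest size 1 → block sizes [2, 1]

Assembling the blocks gives a Jordan form
J =
  [-3, 0, 0, 0]
  [ 0, 1, 1, 0]
  [ 0, 0, 1, 0]
  [ 0, 0, 0, 1]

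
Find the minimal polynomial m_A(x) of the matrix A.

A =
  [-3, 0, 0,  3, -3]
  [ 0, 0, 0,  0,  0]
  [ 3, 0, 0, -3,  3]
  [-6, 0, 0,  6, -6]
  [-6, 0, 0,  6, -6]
x^2 + 3*x

The characteristic polynomial is χ_A(x) = x^4*(x + 3), so the eigenvalues are known. The minimal polynomial is
  m_A(x) = Π_λ (x − λ)^{k_λ}
where k_λ is the size of the *largest* Jordan block for λ (equivalently, the smallest k with (A − λI)^k v = 0 for every generalised eigenvector v of λ).

  λ = -3: largest Jordan block has size 1, contributing (x + 3)
  λ = 0: largest Jordan block has size 1, contributing (x − 0)

So m_A(x) = x*(x + 3) = x^2 + 3*x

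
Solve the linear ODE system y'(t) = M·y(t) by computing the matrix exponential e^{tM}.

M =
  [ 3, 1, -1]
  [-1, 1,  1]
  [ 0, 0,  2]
e^{tM} =
  [t*exp(2*t) + exp(2*t), t*exp(2*t), -t*exp(2*t)]
  [-t*exp(2*t), -t*exp(2*t) + exp(2*t), t*exp(2*t)]
  [0, 0, exp(2*t)]

Strategy: write M = P · J · P⁻¹ where J is a Jordan canonical form, so e^{tM} = P · e^{tJ} · P⁻¹, and e^{tJ} can be computed block-by-block.

M has Jordan form
J =
  [2, 1, 0]
  [0, 2, 0]
  [0, 0, 2]
(up to reordering of blocks).

Per-block formulas:
  For a 2×2 Jordan block J_2(2): exp(t · J_2(2)) = e^(2t)·(I + t·N), where N is the 2×2 nilpotent shift.
  For a 1×1 block at λ = 2: exp(t · [2]) = [e^(2t)].

After assembling e^{tJ} and conjugating by P, we get:

e^{tM} =
  [t*exp(2*t) + exp(2*t), t*exp(2*t), -t*exp(2*t)]
  [-t*exp(2*t), -t*exp(2*t) + exp(2*t), t*exp(2*t)]
  [0, 0, exp(2*t)]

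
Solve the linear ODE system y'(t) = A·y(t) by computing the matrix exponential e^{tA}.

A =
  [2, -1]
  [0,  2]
e^{tA} =
  [exp(2*t), -t*exp(2*t)]
  [0, exp(2*t)]

Strategy: write A = P · J · P⁻¹ where J is a Jordan canonical form, so e^{tA} = P · e^{tJ} · P⁻¹, and e^{tJ} can be computed block-by-block.

A has Jordan form
J =
  [2, 1]
  [0, 2]
(up to reordering of blocks).

Per-block formulas:
  For a 2×2 Jordan block J_2(2): exp(t · J_2(2)) = e^(2t)·(I + t·N), where N is the 2×2 nilpotent shift.

After assembling e^{tJ} and conjugating by P, we get:

e^{tA} =
  [exp(2*t), -t*exp(2*t)]
  [0, exp(2*t)]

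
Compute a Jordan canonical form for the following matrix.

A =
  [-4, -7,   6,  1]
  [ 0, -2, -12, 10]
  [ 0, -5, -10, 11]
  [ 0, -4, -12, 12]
J_1(-4) ⊕ J_1(-4) ⊕ J_2(2)

The characteristic polynomial is
  det(x·I − A) = x^4 + 4*x^3 - 12*x^2 - 32*x + 64 = (x - 2)^2*(x + 4)^2

Eigenvalues and multiplicities (the geometric multiplicity of λ is n − rank(A − λI), which equals the number of Jordan blocks for λ):
  λ = -4: algebraic multiplicity = 2, geometric multiplicity = 2
  λ = 2: algebraic multiplicity = 2, geometric multiplicity = 1

Determining the block sizes for each eigenvalue:
  λ = -4: gm = am = 2, so every block has size 1 → block sizes [1, 1]
  λ = 2: one block (gm = 1), so the single block has size am = 2 → block sizes [2]

Assembling the blocks gives a Jordan form
J =
  [-4,  0, 0, 0]
  [ 0, -4, 0, 0]
  [ 0,  0, 2, 1]
  [ 0,  0, 0, 2]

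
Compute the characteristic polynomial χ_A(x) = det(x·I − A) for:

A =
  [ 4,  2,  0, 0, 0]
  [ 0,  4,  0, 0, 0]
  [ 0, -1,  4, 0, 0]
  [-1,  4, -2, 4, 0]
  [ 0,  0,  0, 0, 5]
x^5 - 21*x^4 + 176*x^3 - 736*x^2 + 1536*x - 1280

Expanding det(x·I − A) (e.g. by cofactor expansion or by noting that A is similar to its Jordan form J, which has the same characteristic polynomial as A) gives
  χ_A(x) = x^5 - 21*x^4 + 176*x^3 - 736*x^2 + 1536*x - 1280
which factors as (x - 5)*(x - 4)^4. The eigenvalues (with algebraic multiplicities) are λ = 4 with multiplicity 4, λ = 5 with multiplicity 1.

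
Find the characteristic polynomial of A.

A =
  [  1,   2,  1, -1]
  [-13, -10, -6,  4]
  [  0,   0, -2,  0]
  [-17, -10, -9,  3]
x^4 + 8*x^3 + 24*x^2 + 32*x + 16

Expanding det(x·I − A) (e.g. by cofactor expansion or by noting that A is similar to its Jordan form J, which has the same characteristic polynomial as A) gives
  χ_A(x) = x^4 + 8*x^3 + 24*x^2 + 32*x + 16
which factors as (x + 2)^4. The eigenvalues (with algebraic multiplicities) are λ = -2 with multiplicity 4.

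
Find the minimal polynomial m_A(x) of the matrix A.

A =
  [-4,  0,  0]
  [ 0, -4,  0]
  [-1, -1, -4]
x^2 + 8*x + 16

The characteristic polynomial is χ_A(x) = (x + 4)^3, so the eigenvalues are known. The minimal polynomial is
  m_A(x) = Π_λ (x − λ)^{k_λ}
where k_λ is the size of the *largest* Jordan block for λ (equivalently, the smallest k with (A − λI)^k v = 0 for every generalised eigenvector v of λ).

  λ = -4: largest Jordan block has size 2, contributing (x + 4)^2

So m_A(x) = (x + 4)^2 = x^2 + 8*x + 16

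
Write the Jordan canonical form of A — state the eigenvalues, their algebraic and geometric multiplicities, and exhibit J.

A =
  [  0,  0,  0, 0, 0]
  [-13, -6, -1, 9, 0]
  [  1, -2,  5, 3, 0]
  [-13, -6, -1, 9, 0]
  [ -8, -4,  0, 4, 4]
J_1(0) ⊕ J_1(0) ⊕ J_2(4) ⊕ J_1(4)

The characteristic polynomial is
  det(x·I − A) = x^5 - 12*x^4 + 48*x^3 - 64*x^2 = x^2*(x - 4)^3

Eigenvalues and multiplicities (the geometric multiplicity of λ is n − rank(A − λI), which equals the number of Jordan blocks for λ):
  λ = 0: algebraic multiplicity = 2, geometric multiplicity = 2
  λ = 4: algebraic multiplicity = 3, geometric multiplicity = 2

Determining the block sizes for each eigenvalue:
  λ = 0: gm = am = 2, so every block has size 1 → block sizes [1, 1]
  λ = 4: 2 blocks summing to 3 forces exactly one block of size 2 and the rest size 1 → block sizes [2, 1]

Assembling the blocks gives a Jordan form
J =
  [0, 0, 0, 0, 0]
  [0, 0, 0, 0, 0]
  [0, 0, 4, 1, 0]
  [0, 0, 0, 4, 0]
  [0, 0, 0, 0, 4]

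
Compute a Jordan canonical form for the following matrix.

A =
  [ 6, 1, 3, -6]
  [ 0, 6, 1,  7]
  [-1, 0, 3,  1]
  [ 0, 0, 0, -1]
J_1(-1) ⊕ J_3(5)

The characteristic polynomial is
  det(x·I − A) = x^4 - 14*x^3 + 60*x^2 - 50*x - 125 = (x - 5)^3*(x + 1)

Eigenvalues and multiplicities (the geometric multiplicity of λ is n − rank(A − λI), which equals the number of Jordan blocks for λ):
  λ = -1: algebraic multiplicity = 1, geometric multiplicity = 1
  λ = 5: algebraic multiplicity = 3, geometric multiplicity = 1

Determining the block sizes for each eigenvalue:
  λ = -1: one block (gm = 1), so the single block has size am = 1 → block sizes [1]
  λ = 5: one block (gm = 1), so the single block has size am = 3 → block sizes [3]

Assembling the blocks gives a Jordan form
J =
  [-1, 0, 0, 0]
  [ 0, 5, 1, 0]
  [ 0, 0, 5, 1]
  [ 0, 0, 0, 5]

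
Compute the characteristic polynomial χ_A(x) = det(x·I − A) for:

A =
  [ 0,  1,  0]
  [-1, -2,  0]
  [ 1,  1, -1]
x^3 + 3*x^2 + 3*x + 1

Expanding det(x·I − A) (e.g. by cofactor expansion or by noting that A is similar to its Jordan form J, which has the same characteristic polynomial as A) gives
  χ_A(x) = x^3 + 3*x^2 + 3*x + 1
which factors as (x + 1)^3. The eigenvalues (with algebraic multiplicities) are λ = -1 with multiplicity 3.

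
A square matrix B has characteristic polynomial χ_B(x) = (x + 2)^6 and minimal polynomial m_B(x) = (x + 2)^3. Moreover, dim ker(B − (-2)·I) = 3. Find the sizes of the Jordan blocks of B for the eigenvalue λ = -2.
Block sizes for λ = -2: [3, 2, 1]

Step 1 — from the characteristic polynomial, algebraic multiplicity of λ = -2 is 6. From dim ker(B − (-2)·I) = 3, there are exactly 3 Jordan blocks for λ = -2.
Step 2 — from the minimal polynomial, the factor (x + 2)^3 tells us the largest block for λ = -2 has size 3.
Step 3 — with total size 6, 3 blocks, and largest block 3, the block sizes (in nonincreasing order) are [3, 2, 1].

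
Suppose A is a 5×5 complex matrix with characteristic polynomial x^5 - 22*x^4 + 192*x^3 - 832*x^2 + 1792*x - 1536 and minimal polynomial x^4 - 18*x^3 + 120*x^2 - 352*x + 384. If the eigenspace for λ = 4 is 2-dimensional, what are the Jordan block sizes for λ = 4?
Block sizes for λ = 4: [3, 1]

Step 1 — from the characteristic polynomial, algebraic multiplicity of λ = 4 is 4. From dim ker(A − (4)·I) = 2, there are exactly 2 Jordan blocks for λ = 4.
Step 2 — from the minimal polynomial, the factor (x − 4)^3 tells us the largest block for λ = 4 has size 3.
Step 3 — with total size 4, 2 blocks, and largest block 3, the block sizes (in nonincreasing order) are [3, 1].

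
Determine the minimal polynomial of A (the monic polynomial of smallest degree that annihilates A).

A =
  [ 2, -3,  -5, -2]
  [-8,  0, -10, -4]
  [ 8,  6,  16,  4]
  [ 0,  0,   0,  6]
x^2 - 12*x + 36

The characteristic polynomial is χ_A(x) = (x - 6)^4, so the eigenvalues are known. The minimal polynomial is
  m_A(x) = Π_λ (x − λ)^{k_λ}
where k_λ is the size of the *largest* Jordan block for λ (equivalently, the smallest k with (A − λI)^k v = 0 for every generalised eigenvector v of λ).

  λ = 6: largest Jordan block has size 2, contributing (x − 6)^2

So m_A(x) = (x - 6)^2 = x^2 - 12*x + 36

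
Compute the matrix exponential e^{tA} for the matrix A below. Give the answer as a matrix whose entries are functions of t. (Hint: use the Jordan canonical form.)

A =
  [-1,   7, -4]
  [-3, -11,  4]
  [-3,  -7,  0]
e^{tA} =
  [3*t*exp(-4*t) + exp(-4*t), 7*t*exp(-4*t), -4*t*exp(-4*t)]
  [-3*t*exp(-4*t), -7*t*exp(-4*t) + exp(-4*t), 4*t*exp(-4*t)]
  [-3*t*exp(-4*t), -7*t*exp(-4*t), 4*t*exp(-4*t) + exp(-4*t)]

Strategy: write A = P · J · P⁻¹ where J is a Jordan canonical form, so e^{tA} = P · e^{tJ} · P⁻¹, and e^{tJ} can be computed block-by-block.

A has Jordan form
J =
  [-4,  1,  0]
  [ 0, -4,  0]
  [ 0,  0, -4]
(up to reordering of blocks).

Per-block formulas:
  For a 2×2 Jordan block J_2(-4): exp(t · J_2(-4)) = e^(-4t)·(I + t·N), where N is the 2×2 nilpotent shift.
  For a 1×1 block at λ = -4: exp(t · [-4]) = [e^(-4t)].

After assembling e^{tJ} and conjugating by P, we get:

e^{tA} =
  [3*t*exp(-4*t) + exp(-4*t), 7*t*exp(-4*t), -4*t*exp(-4*t)]
  [-3*t*exp(-4*t), -7*t*exp(-4*t) + exp(-4*t), 4*t*exp(-4*t)]
  [-3*t*exp(-4*t), -7*t*exp(-4*t), 4*t*exp(-4*t) + exp(-4*t)]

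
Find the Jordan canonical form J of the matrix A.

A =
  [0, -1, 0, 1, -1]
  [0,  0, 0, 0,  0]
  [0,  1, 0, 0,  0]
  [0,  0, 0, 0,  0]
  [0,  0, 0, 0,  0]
J_2(0) ⊕ J_2(0) ⊕ J_1(0)

The characteristic polynomial is
  det(x·I − A) = x^5

Eigenvalues and multiplicities (the geometric multiplicity of λ is n − rank(A − λI), which equals the number of Jordan blocks for λ):
  λ = 0: algebraic multiplicity = 5, geometric multiplicity = 3

Determining the block sizes for each eigenvalue:
  λ = 0: with am = 5 and gm = 3, the partition is not yet determined (e.g. several partitions of 5 into 3 parts exist). Let N = A − (0)·I. Computing rank(N^1) = 2, rank(N^2) = 0; the number of blocks of size ≥ j is rank(N^{j−1}) − rank(N^j), giving [3, 2]. So we have 2 block(s) of size 2, 1 block(s) of size 1 → block sizes [2, 2, 1]

Assembling the blocks gives a Jordan form
J =
  [0, 1, 0, 0, 0]
  [0, 0, 0, 0, 0]
  [0, 0, 0, 1, 0]
  [0, 0, 0, 0, 0]
  [0, 0, 0, 0, 0]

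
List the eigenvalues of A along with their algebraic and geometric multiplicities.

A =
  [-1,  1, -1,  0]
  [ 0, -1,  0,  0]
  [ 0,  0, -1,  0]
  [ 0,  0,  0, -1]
λ = -1: alg = 4, geom = 3

Step 1 — factor the characteristic polynomial to read off the algebraic multiplicities:
  χ_A(x) = (x + 1)^4

Step 2 — compute geometric multiplicities via the rank-nullity identity g(λ) = n − rank(A − λI):
  rank(A − (-1)·I) = 1, so dim ker(A − (-1)·I) = n − 1 = 3

Summary:
  λ = -1: algebraic multiplicity = 4, geometric multiplicity = 3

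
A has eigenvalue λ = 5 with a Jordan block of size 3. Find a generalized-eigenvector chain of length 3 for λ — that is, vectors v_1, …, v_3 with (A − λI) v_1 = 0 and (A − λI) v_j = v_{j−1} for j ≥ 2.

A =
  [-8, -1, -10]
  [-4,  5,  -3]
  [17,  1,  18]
A Jordan chain for λ = 5 of length 3:
v_1 = (3, 1, -4)ᵀ
v_2 = (-13, -4, 17)ᵀ
v_3 = (1, 0, 0)ᵀ

Let N = A − (5)·I. We want v_3 with N^3 v_3 = 0 but N^2 v_3 ≠ 0; then v_{j-1} := N · v_j for j = 3, …, 2.

Pick v_3 = (1, 0, 0)ᵀ.
Then v_2 = N · v_3 = (-13, -4, 17)ᵀ.
Then v_1 = N · v_2 = (3, 1, -4)ᵀ.

Sanity check: (A − (5)·I) v_1 = (0, 0, 0)ᵀ = 0. ✓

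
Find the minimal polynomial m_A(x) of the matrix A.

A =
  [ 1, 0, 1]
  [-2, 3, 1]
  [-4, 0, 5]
x^2 - 6*x + 9

The characteristic polynomial is χ_A(x) = (x - 3)^3, so the eigenvalues are known. The minimal polynomial is
  m_A(x) = Π_λ (x − λ)^{k_λ}
where k_λ is the size of the *largest* Jordan block for λ (equivalently, the smallest k with (A − λI)^k v = 0 for every generalised eigenvector v of λ).

  λ = 3: largest Jordan block has size 2, contributing (x − 3)^2

So m_A(x) = (x - 3)^2 = x^2 - 6*x + 9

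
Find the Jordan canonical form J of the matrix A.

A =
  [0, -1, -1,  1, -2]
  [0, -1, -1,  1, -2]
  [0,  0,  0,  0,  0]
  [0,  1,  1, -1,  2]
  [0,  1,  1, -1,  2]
J_2(0) ⊕ J_1(0) ⊕ J_1(0) ⊕ J_1(0)

The characteristic polynomial is
  det(x·I − A) = x^5

Eigenvalues and multiplicities (the geometric multiplicity of λ is n − rank(A − λI), which equals the number of Jordan blocks for λ):
  λ = 0: algebraic multiplicity = 5, geometric multiplicity = 4

Determining the block sizes for each eigenvalue:
  λ = 0: 4 blocks summing to 5 forces exactly one block of size 2 and the rest size 1 → block sizes [2, 1, 1, 1]

Assembling the blocks gives a Jordan form
J =
  [0, 1, 0, 0, 0]
  [0, 0, 0, 0, 0]
  [0, 0, 0, 0, 0]
  [0, 0, 0, 0, 0]
  [0, 0, 0, 0, 0]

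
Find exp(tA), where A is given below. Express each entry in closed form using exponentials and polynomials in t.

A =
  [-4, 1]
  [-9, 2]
e^{tA} =
  [-3*t*exp(-t) + exp(-t), t*exp(-t)]
  [-9*t*exp(-t), 3*t*exp(-t) + exp(-t)]

Strategy: write A = P · J · P⁻¹ where J is a Jordan canonical form, so e^{tA} = P · e^{tJ} · P⁻¹, and e^{tJ} can be computed block-by-block.

A has Jordan form
J =
  [-1,  1]
  [ 0, -1]
(up to reordering of blocks).

Per-block formulas:
  For a 2×2 Jordan block J_2(-1): exp(t · J_2(-1)) = e^(-1t)·(I + t·N), where N is the 2×2 nilpotent shift.

After assembling e^{tJ} and conjugating by P, we get:

e^{tA} =
  [-3*t*exp(-t) + exp(-t), t*exp(-t)]
  [-9*t*exp(-t), 3*t*exp(-t) + exp(-t)]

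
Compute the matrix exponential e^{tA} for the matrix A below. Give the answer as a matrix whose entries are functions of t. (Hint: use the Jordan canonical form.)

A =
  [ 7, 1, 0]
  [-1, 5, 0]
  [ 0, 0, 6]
e^{tA} =
  [t*exp(6*t) + exp(6*t), t*exp(6*t), 0]
  [-t*exp(6*t), -t*exp(6*t) + exp(6*t), 0]
  [0, 0, exp(6*t)]

Strategy: write A = P · J · P⁻¹ where J is a Jordan canonical form, so e^{tA} = P · e^{tJ} · P⁻¹, and e^{tJ} can be computed block-by-block.

A has Jordan form
J =
  [6, 1, 0]
  [0, 6, 0]
  [0, 0, 6]
(up to reordering of blocks).

Per-block formulas:
  For a 2×2 Jordan block J_2(6): exp(t · J_2(6)) = e^(6t)·(I + t·N), where N is the 2×2 nilpotent shift.
  For a 1×1 block at λ = 6: exp(t · [6]) = [e^(6t)].

After assembling e^{tJ} and conjugating by P, we get:

e^{tA} =
  [t*exp(6*t) + exp(6*t), t*exp(6*t), 0]
  [-t*exp(6*t), -t*exp(6*t) + exp(6*t), 0]
  [0, 0, exp(6*t)]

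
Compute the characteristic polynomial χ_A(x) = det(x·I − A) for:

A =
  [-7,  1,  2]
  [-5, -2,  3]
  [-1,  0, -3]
x^3 + 12*x^2 + 48*x + 64

Expanding det(x·I − A) (e.g. by cofactor expansion or by noting that A is similar to its Jordan form J, which has the same characteristic polynomial as A) gives
  χ_A(x) = x^3 + 12*x^2 + 48*x + 64
which factors as (x + 4)^3. The eigenvalues (with algebraic multiplicities) are λ = -4 with multiplicity 3.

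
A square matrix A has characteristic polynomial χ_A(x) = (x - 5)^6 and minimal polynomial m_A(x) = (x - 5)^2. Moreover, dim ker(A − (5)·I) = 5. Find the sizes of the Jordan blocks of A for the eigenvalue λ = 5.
Block sizes for λ = 5: [2, 1, 1, 1, 1]

Step 1 — from the characteristic polynomial, algebraic multiplicity of λ = 5 is 6. From dim ker(A − (5)·I) = 5, there are exactly 5 Jordan blocks for λ = 5.
Step 2 — from the minimal polynomial, the factor (x − 5)^2 tells us the largest block for λ = 5 has size 2.
Step 3 — with total size 6, 5 blocks, and largest block 2, the block sizes (in nonincreasing order) are [2, 1, 1, 1, 1].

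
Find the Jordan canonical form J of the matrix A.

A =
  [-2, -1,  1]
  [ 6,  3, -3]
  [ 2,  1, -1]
J_2(0) ⊕ J_1(0)

The characteristic polynomial is
  det(x·I − A) = x^3

Eigenvalues and multiplicities (the geometric multiplicity of λ is n − rank(A − λI), which equals the number of Jordan blocks for λ):
  λ = 0: algebraic multiplicity = 3, geometric multiplicity = 2

Determining the block sizes for each eigenvalue:
  λ = 0: 2 blocks summing to 3 forces exactly one block of size 2 and the rest size 1 → block sizes [2, 1]

Assembling the blocks gives a Jordan form
J =
  [0, 1, 0]
  [0, 0, 0]
  [0, 0, 0]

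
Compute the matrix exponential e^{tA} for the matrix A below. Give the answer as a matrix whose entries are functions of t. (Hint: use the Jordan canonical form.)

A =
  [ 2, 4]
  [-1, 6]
e^{tA} =
  [-2*t*exp(4*t) + exp(4*t), 4*t*exp(4*t)]
  [-t*exp(4*t), 2*t*exp(4*t) + exp(4*t)]

Strategy: write A = P · J · P⁻¹ where J is a Jordan canonical form, so e^{tA} = P · e^{tJ} · P⁻¹, and e^{tJ} can be computed block-by-block.

A has Jordan form
J =
  [4, 1]
  [0, 4]
(up to reordering of blocks).

Per-block formulas:
  For a 2×2 Jordan block J_2(4): exp(t · J_2(4)) = e^(4t)·(I + t·N), where N is the 2×2 nilpotent shift.

After assembling e^{tJ} and conjugating by P, we get:

e^{tA} =
  [-2*t*exp(4*t) + exp(4*t), 4*t*exp(4*t)]
  [-t*exp(4*t), 2*t*exp(4*t) + exp(4*t)]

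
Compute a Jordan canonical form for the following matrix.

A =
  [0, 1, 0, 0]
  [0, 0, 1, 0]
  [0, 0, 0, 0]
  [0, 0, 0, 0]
J_3(0) ⊕ J_1(0)

The characteristic polynomial is
  det(x·I − A) = x^4

Eigenvalues and multiplicities (the geometric multiplicity of λ is n − rank(A − λI), which equals the number of Jordan blocks for λ):
  λ = 0: algebraic multiplicity = 4, geometric multiplicity = 2

Determining the block sizes for each eigenvalue:
  λ = 0: with am = 4 and gm = 2, the partition is not yet determined (e.g. several partitions of 4 into 2 parts exist). Let N = A − (0)·I. Computing rank(N^1) = 2, rank(N^2) = 1, rank(N^3) = 0; the number of blocks of size ≥ j is rank(N^{j−1}) − rank(N^j), giving [2, 1, 1]. So we have 1 block(s) of size 3, 1 block(s) of size 1 → block sizes [3, 1]

Assembling the blocks gives a Jordan form
J =
  [0, 1, 0, 0]
  [0, 0, 1, 0]
  [0, 0, 0, 0]
  [0, 0, 0, 0]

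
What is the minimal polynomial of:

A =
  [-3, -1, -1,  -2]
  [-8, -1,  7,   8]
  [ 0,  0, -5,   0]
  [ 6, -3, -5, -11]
x^3 + 15*x^2 + 75*x + 125

The characteristic polynomial is χ_A(x) = (x + 5)^4, so the eigenvalues are known. The minimal polynomial is
  m_A(x) = Π_λ (x − λ)^{k_λ}
where k_λ is the size of the *largest* Jordan block for λ (equivalently, the smallest k with (A − λI)^k v = 0 for every generalised eigenvector v of λ).

  λ = -5: largest Jordan block has size 3, contributing (x + 5)^3

So m_A(x) = (x + 5)^3 = x^3 + 15*x^2 + 75*x + 125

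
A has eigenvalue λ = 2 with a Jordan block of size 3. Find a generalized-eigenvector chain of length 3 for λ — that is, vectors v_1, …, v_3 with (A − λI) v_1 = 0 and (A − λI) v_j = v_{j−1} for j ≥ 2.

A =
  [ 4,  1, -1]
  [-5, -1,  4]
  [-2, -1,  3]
A Jordan chain for λ = 2 of length 3:
v_1 = (1, -3, -1)ᵀ
v_2 = (2, -5, -2)ᵀ
v_3 = (1, 0, 0)ᵀ

Let N = A − (2)·I. We want v_3 with N^3 v_3 = 0 but N^2 v_3 ≠ 0; then v_{j-1} := N · v_j for j = 3, …, 2.

Pick v_3 = (1, 0, 0)ᵀ.
Then v_2 = N · v_3 = (2, -5, -2)ᵀ.
Then v_1 = N · v_2 = (1, -3, -1)ᵀ.

Sanity check: (A − (2)·I) v_1 = (0, 0, 0)ᵀ = 0. ✓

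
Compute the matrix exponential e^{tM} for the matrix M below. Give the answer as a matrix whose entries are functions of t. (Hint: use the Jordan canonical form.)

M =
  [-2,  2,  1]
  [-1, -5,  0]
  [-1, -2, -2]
e^{tM} =
  [-t^2*exp(-3*t) + t*exp(-3*t) + exp(-3*t), -2*t^2*exp(-3*t) + 2*t*exp(-3*t), t^2*exp(-3*t) + t*exp(-3*t)]
  [t^2*exp(-3*t)/2 - t*exp(-3*t), t^2*exp(-3*t) - 2*t*exp(-3*t) + exp(-3*t), -t^2*exp(-3*t)/2]
  [-t*exp(-3*t), -2*t*exp(-3*t), t*exp(-3*t) + exp(-3*t)]

Strategy: write M = P · J · P⁻¹ where J is a Jordan canonical form, so e^{tM} = P · e^{tJ} · P⁻¹, and e^{tJ} can be computed block-by-block.

M has Jordan form
J =
  [-3,  1,  0]
  [ 0, -3,  1]
  [ 0,  0, -3]
(up to reordering of blocks).

Per-block formulas:
  For a 3×3 Jordan block J_3(-3): exp(t · J_3(-3)) = e^(-3t)·(I + t·N + (t^2/2)·N^2), where N is the 3×3 nilpotent shift.

After assembling e^{tJ} and conjugating by P, we get:

e^{tM} =
  [-t^2*exp(-3*t) + t*exp(-3*t) + exp(-3*t), -2*t^2*exp(-3*t) + 2*t*exp(-3*t), t^2*exp(-3*t) + t*exp(-3*t)]
  [t^2*exp(-3*t)/2 - t*exp(-3*t), t^2*exp(-3*t) - 2*t*exp(-3*t) + exp(-3*t), -t^2*exp(-3*t)/2]
  [-t*exp(-3*t), -2*t*exp(-3*t), t*exp(-3*t) + exp(-3*t)]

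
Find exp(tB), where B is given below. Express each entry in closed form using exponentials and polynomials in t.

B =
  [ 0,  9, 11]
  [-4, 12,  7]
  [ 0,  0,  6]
e^{tB} =
  [-6*t*exp(6*t) + exp(6*t), 9*t*exp(6*t), -3*t^2*exp(6*t)/2 + 11*t*exp(6*t)]
  [-4*t*exp(6*t), 6*t*exp(6*t) + exp(6*t), -t^2*exp(6*t) + 7*t*exp(6*t)]
  [0, 0, exp(6*t)]

Strategy: write B = P · J · P⁻¹ where J is a Jordan canonical form, so e^{tB} = P · e^{tJ} · P⁻¹, and e^{tJ} can be computed block-by-block.

B has Jordan form
J =
  [6, 1, 0]
  [0, 6, 1]
  [0, 0, 6]
(up to reordering of blocks).

Per-block formulas:
  For a 3×3 Jordan block J_3(6): exp(t · J_3(6)) = e^(6t)·(I + t·N + (t^2/2)·N^2), where N is the 3×3 nilpotent shift.

After assembling e^{tJ} and conjugating by P, we get:

e^{tB} =
  [-6*t*exp(6*t) + exp(6*t), 9*t*exp(6*t), -3*t^2*exp(6*t)/2 + 11*t*exp(6*t)]
  [-4*t*exp(6*t), 6*t*exp(6*t) + exp(6*t), -t^2*exp(6*t) + 7*t*exp(6*t)]
  [0, 0, exp(6*t)]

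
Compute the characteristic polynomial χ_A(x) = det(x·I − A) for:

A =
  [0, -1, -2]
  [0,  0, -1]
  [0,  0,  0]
x^3

Expanding det(x·I − A) (e.g. by cofactor expansion or by noting that A is similar to its Jordan form J, which has the same characteristic polynomial as A) gives
  χ_A(x) = x^3
which factors as x^3. The eigenvalues (with algebraic multiplicities) are λ = 0 with multiplicity 3.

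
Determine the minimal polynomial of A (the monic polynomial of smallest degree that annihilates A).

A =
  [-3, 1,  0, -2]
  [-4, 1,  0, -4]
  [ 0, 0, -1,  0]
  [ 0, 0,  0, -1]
x^2 + 2*x + 1

The characteristic polynomial is χ_A(x) = (x + 1)^4, so the eigenvalues are known. The minimal polynomial is
  m_A(x) = Π_λ (x − λ)^{k_λ}
where k_λ is the size of the *largest* Jordan block for λ (equivalently, the smallest k with (A − λI)^k v = 0 for every generalised eigenvector v of λ).

  λ = -1: largest Jordan block has size 2, contributing (x + 1)^2

So m_A(x) = (x + 1)^2 = x^2 + 2*x + 1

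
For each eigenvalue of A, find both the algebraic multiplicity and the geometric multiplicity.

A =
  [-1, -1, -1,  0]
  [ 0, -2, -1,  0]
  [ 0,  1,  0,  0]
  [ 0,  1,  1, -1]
λ = -1: alg = 4, geom = 3

Step 1 — factor the characteristic polynomial to read off the algebraic multiplicities:
  χ_A(x) = (x + 1)^4

Step 2 — compute geometric multiplicities via the rank-nullity identity g(λ) = n − rank(A − λI):
  rank(A − (-1)·I) = 1, so dim ker(A − (-1)·I) = n − 1 = 3

Summary:
  λ = -1: algebraic multiplicity = 4, geometric multiplicity = 3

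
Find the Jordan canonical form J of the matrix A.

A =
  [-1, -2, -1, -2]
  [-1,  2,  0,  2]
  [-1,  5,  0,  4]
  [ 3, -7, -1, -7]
J_1(-3) ⊕ J_3(-1)

The characteristic polynomial is
  det(x·I − A) = x^4 + 6*x^3 + 12*x^2 + 10*x + 3 = (x + 1)^3*(x + 3)

Eigenvalues and multiplicities (the geometric multiplicity of λ is n − rank(A − λI), which equals the number of Jordan blocks for λ):
  λ = -3: algebraic multiplicity = 1, geometric multiplicity = 1
  λ = -1: algebraic multiplicity = 3, geometric multiplicity = 1

Determining the block sizes for each eigenvalue:
  λ = -3: one block (gm = 1), so the single block has size am = 1 → block sizes [1]
  λ = -1: one block (gm = 1), so the single block has size am = 3 → block sizes [3]

Assembling the blocks gives a Jordan form
J =
  [-3,  0,  0,  0]
  [ 0, -1,  1,  0]
  [ 0,  0, -1,  1]
  [ 0,  0,  0, -1]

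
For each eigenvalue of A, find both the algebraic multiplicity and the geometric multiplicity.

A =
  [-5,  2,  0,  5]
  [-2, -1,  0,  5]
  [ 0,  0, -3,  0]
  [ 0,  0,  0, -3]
λ = -3: alg = 4, geom = 3

Step 1 — factor the characteristic polynomial to read off the algebraic multiplicities:
  χ_A(x) = (x + 3)^4

Step 2 — compute geometric multiplicities via the rank-nullity identity g(λ) = n − rank(A − λI):
  rank(A − (-3)·I) = 1, so dim ker(A − (-3)·I) = n − 1 = 3

Summary:
  λ = -3: algebraic multiplicity = 4, geometric multiplicity = 3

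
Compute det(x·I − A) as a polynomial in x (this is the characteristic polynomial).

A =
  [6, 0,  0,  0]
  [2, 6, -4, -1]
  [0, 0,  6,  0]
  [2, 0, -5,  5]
x^4 - 23*x^3 + 198*x^2 - 756*x + 1080

Expanding det(x·I − A) (e.g. by cofactor expansion or by noting that A is similar to its Jordan form J, which has the same characteristic polynomial as A) gives
  χ_A(x) = x^4 - 23*x^3 + 198*x^2 - 756*x + 1080
which factors as (x - 6)^3*(x - 5). The eigenvalues (with algebraic multiplicities) are λ = 5 with multiplicity 1, λ = 6 with multiplicity 3.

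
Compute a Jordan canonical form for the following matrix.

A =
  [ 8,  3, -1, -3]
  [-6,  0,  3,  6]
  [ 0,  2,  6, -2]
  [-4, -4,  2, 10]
J_3(6) ⊕ J_1(6)

The characteristic polynomial is
  det(x·I − A) = x^4 - 24*x^3 + 216*x^2 - 864*x + 1296 = (x - 6)^4

Eigenvalues and multiplicities (the geometric multiplicity of λ is n − rank(A − λI), which equals the number of Jordan blocks for λ):
  λ = 6: algebraic multiplicity = 4, geometric multiplicity = 2

Determining the block sizes for each eigenvalue:
  λ = 6: with am = 4 and gm = 2, the partition is not yet determined (e.g. several partitions of 4 into 2 parts exist). Let N = A − (6)·I. Computing rank(N^1) = 2, rank(N^2) = 1, rank(N^3) = 0; the number of blocks of size ≥ j is rank(N^{j−1}) − rank(N^j), giving [2, 1, 1]. So we have 1 block(s) of size 3, 1 block(s) of size 1 → block sizes [3, 1]

Assembling the blocks gives a Jordan form
J =
  [6, 1, 0, 0]
  [0, 6, 1, 0]
  [0, 0, 6, 0]
  [0, 0, 0, 6]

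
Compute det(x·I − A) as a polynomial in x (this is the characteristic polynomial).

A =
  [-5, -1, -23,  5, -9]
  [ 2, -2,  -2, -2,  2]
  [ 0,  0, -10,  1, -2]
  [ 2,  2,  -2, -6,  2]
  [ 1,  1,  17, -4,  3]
x^5 + 20*x^4 + 160*x^3 + 640*x^2 + 1280*x + 1024

Expanding det(x·I − A) (e.g. by cofactor expansion or by noting that A is similar to its Jordan form J, which has the same characteristic polynomial as A) gives
  χ_A(x) = x^5 + 20*x^4 + 160*x^3 + 640*x^2 + 1280*x + 1024
which factors as (x + 4)^5. The eigenvalues (with algebraic multiplicities) are λ = -4 with multiplicity 5.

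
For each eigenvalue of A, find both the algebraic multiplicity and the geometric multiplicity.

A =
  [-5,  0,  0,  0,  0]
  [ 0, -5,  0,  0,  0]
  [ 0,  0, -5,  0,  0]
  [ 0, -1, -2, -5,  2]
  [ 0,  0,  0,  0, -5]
λ = -5: alg = 5, geom = 4

Step 1 — factor the characteristic polynomial to read off the algebraic multiplicities:
  χ_A(x) = (x + 5)^5

Step 2 — compute geometric multiplicities via the rank-nullity identity g(λ) = n − rank(A − λI):
  rank(A − (-5)·I) = 1, so dim ker(A − (-5)·I) = n − 1 = 4

Summary:
  λ = -5: algebraic multiplicity = 5, geometric multiplicity = 4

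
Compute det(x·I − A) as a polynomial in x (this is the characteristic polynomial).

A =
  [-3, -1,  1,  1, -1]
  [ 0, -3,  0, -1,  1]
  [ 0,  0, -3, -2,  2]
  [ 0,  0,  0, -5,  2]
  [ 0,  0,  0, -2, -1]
x^5 + 15*x^4 + 90*x^3 + 270*x^2 + 405*x + 243

Expanding det(x·I − A) (e.g. by cofactor expansion or by noting that A is similar to its Jordan form J, which has the same characteristic polynomial as A) gives
  χ_A(x) = x^5 + 15*x^4 + 90*x^3 + 270*x^2 + 405*x + 243
which factors as (x + 3)^5. The eigenvalues (with algebraic multiplicities) are λ = -3 with multiplicity 5.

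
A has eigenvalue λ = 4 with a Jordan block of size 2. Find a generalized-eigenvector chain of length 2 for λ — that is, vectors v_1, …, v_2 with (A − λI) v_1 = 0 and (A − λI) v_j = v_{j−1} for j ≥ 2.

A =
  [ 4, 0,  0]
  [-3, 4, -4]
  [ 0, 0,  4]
A Jordan chain for λ = 4 of length 2:
v_1 = (0, -3, 0)ᵀ
v_2 = (1, 0, 0)ᵀ

Let N = A − (4)·I. We want v_2 with N^2 v_2 = 0 but N^1 v_2 ≠ 0; then v_{j-1} := N · v_j for j = 2, …, 2.

Pick v_2 = (1, 0, 0)ᵀ.
Then v_1 = N · v_2 = (0, -3, 0)ᵀ.

Sanity check: (A − (4)·I) v_1 = (0, 0, 0)ᵀ = 0. ✓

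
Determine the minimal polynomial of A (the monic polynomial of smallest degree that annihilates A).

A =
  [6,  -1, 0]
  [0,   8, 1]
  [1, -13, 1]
x^3 - 15*x^2 + 75*x - 125

The characteristic polynomial is χ_A(x) = (x - 5)^3, so the eigenvalues are known. The minimal polynomial is
  m_A(x) = Π_λ (x − λ)^{k_λ}
where k_λ is the size of the *largest* Jordan block for λ (equivalently, the smallest k with (A − λI)^k v = 0 for every generalised eigenvector v of λ).

  λ = 5: largest Jordan block has size 3, contributing (x − 5)^3

So m_A(x) = (x - 5)^3 = x^3 - 15*x^2 + 75*x - 125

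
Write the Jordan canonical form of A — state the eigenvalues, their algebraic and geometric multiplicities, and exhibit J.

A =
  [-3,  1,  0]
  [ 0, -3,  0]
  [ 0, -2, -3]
J_2(-3) ⊕ J_1(-3)

The characteristic polynomial is
  det(x·I − A) = x^3 + 9*x^2 + 27*x + 27 = (x + 3)^3

Eigenvalues and multiplicities (the geometric multiplicity of λ is n − rank(A − λI), which equals the number of Jordan blocks for λ):
  λ = -3: algebraic multiplicity = 3, geometric multiplicity = 2

Determining the block sizes for each eigenvalue:
  λ = -3: 2 blocks summing to 3 forces exactly one block of size 2 and the rest size 1 → block sizes [2, 1]

Assembling the blocks gives a Jordan form
J =
  [-3,  1,  0]
  [ 0, -3,  0]
  [ 0,  0, -3]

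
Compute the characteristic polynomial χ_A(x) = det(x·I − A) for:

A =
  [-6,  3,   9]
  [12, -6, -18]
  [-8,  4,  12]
x^3

Expanding det(x·I − A) (e.g. by cofactor expansion or by noting that A is similar to its Jordan form J, which has the same characteristic polynomial as A) gives
  χ_A(x) = x^3
which factors as x^3. The eigenvalues (with algebraic multiplicities) are λ = 0 with multiplicity 3.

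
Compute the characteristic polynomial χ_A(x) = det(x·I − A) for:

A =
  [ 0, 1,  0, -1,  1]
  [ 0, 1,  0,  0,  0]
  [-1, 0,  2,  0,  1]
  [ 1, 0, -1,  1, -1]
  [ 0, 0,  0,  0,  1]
x^5 - 5*x^4 + 10*x^3 - 10*x^2 + 5*x - 1

Expanding det(x·I − A) (e.g. by cofactor expansion or by noting that A is similar to its Jordan form J, which has the same characteristic polynomial as A) gives
  χ_A(x) = x^5 - 5*x^4 + 10*x^3 - 10*x^2 + 5*x - 1
which factors as (x - 1)^5. The eigenvalues (with algebraic multiplicities) are λ = 1 with multiplicity 5.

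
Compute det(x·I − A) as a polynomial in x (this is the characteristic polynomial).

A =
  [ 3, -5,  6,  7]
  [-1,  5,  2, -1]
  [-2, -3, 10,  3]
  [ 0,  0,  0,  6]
x^4 - 24*x^3 + 216*x^2 - 864*x + 1296

Expanding det(x·I − A) (e.g. by cofactor expansion or by noting that A is similar to its Jordan form J, which has the same characteristic polynomial as A) gives
  χ_A(x) = x^4 - 24*x^3 + 216*x^2 - 864*x + 1296
which factors as (x - 6)^4. The eigenvalues (with algebraic multiplicities) are λ = 6 with multiplicity 4.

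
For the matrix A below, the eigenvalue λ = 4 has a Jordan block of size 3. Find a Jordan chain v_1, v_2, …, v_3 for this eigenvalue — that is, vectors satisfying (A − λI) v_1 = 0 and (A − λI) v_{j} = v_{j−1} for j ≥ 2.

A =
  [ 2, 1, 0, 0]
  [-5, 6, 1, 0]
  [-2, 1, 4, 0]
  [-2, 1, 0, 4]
A Jordan chain for λ = 4 of length 3:
v_1 = (-1, -2, -1, -1)ᵀ
v_2 = (-2, -5, -2, -2)ᵀ
v_3 = (1, 0, 0, 0)ᵀ

Let N = A − (4)·I. We want v_3 with N^3 v_3 = 0 but N^2 v_3 ≠ 0; then v_{j-1} := N · v_j for j = 3, …, 2.

Pick v_3 = (1, 0, 0, 0)ᵀ.
Then v_2 = N · v_3 = (-2, -5, -2, -2)ᵀ.
Then v_1 = N · v_2 = (-1, -2, -1, -1)ᵀ.

Sanity check: (A − (4)·I) v_1 = (0, 0, 0, 0)ᵀ = 0. ✓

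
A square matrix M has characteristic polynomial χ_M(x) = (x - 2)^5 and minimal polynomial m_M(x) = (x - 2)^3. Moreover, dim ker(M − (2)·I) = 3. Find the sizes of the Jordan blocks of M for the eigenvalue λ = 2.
Block sizes for λ = 2: [3, 1, 1]

Step 1 — from the characteristic polynomial, algebraic multiplicity of λ = 2 is 5. From dim ker(M − (2)·I) = 3, there are exactly 3 Jordan blocks for λ = 2.
Step 2 — from the minimal polynomial, the factor (x − 2)^3 tells us the largest block for λ = 2 has size 3.
Step 3 — with total size 5, 3 blocks, and largest block 3, the block sizes (in nonincreasing order) are [3, 1, 1].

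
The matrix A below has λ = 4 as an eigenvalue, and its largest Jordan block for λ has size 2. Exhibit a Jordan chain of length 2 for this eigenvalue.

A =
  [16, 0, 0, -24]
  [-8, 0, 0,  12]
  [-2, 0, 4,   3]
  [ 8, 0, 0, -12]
A Jordan chain for λ = 4 of length 2:
v_1 = (0, 0, -1, 0)ᵀ
v_2 = (2, -1, 0, 1)ᵀ

Let N = A − (4)·I. We want v_2 with N^2 v_2 = 0 but N^1 v_2 ≠ 0; then v_{j-1} := N · v_j for j = 2, …, 2.

Pick v_2 = (2, -1, 0, 1)ᵀ.
Then v_1 = N · v_2 = (0, 0, -1, 0)ᵀ.

Sanity check: (A − (4)·I) v_1 = (0, 0, 0, 0)ᵀ = 0. ✓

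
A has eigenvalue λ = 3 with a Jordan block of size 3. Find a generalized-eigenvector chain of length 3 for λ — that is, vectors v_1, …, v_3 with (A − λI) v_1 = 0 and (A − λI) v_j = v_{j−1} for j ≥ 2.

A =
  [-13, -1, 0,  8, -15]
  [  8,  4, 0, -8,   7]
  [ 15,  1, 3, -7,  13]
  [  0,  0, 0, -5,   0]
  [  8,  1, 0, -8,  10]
A Jordan chain for λ = 3 of length 3:
v_1 = (0, 0, -1, 0, 0)ᵀ
v_2 = (-1, 1, 1, 0, 1)ᵀ
v_3 = (0, 1, 0, 0, 0)ᵀ

Let N = A − (3)·I. We want v_3 with N^3 v_3 = 0 but N^2 v_3 ≠ 0; then v_{j-1} := N · v_j for j = 3, …, 2.

Pick v_3 = (0, 1, 0, 0, 0)ᵀ.
Then v_2 = N · v_3 = (-1, 1, 1, 0, 1)ᵀ.
Then v_1 = N · v_2 = (0, 0, -1, 0, 0)ᵀ.

Sanity check: (A − (3)·I) v_1 = (0, 0, 0, 0, 0)ᵀ = 0. ✓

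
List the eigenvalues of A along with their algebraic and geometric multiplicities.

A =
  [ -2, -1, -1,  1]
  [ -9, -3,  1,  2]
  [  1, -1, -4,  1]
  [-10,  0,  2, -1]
λ = -3: alg = 3, geom = 1; λ = -1: alg = 1, geom = 1

Step 1 — factor the characteristic polynomial to read off the algebraic multiplicities:
  χ_A(x) = (x + 1)*(x + 3)^3

Step 2 — compute geometric multiplicities via the rank-nullity identity g(λ) = n − rank(A − λI):
  rank(A − (-3)·I) = 3, so dim ker(A − (-3)·I) = n − 3 = 1
  rank(A − (-1)·I) = 3, so dim ker(A − (-1)·I) = n − 3 = 1

Summary:
  λ = -3: algebraic multiplicity = 3, geometric multiplicity = 1
  λ = -1: algebraic multiplicity = 1, geometric multiplicity = 1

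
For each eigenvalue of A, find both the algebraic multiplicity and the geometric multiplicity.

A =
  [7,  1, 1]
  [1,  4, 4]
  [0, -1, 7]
λ = 6: alg = 3, geom = 1

Step 1 — factor the characteristic polynomial to read off the algebraic multiplicities:
  χ_A(x) = (x - 6)^3

Step 2 — compute geometric multiplicities via the rank-nullity identity g(λ) = n − rank(A − λI):
  rank(A − (6)·I) = 2, so dim ker(A − (6)·I) = n − 2 = 1

Summary:
  λ = 6: algebraic multiplicity = 3, geometric multiplicity = 1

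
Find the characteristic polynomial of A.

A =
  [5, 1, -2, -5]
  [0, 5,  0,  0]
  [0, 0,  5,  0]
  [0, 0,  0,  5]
x^4 - 20*x^3 + 150*x^2 - 500*x + 625

Expanding det(x·I − A) (e.g. by cofactor expansion or by noting that A is similar to its Jordan form J, which has the same characteristic polynomial as A) gives
  χ_A(x) = x^4 - 20*x^3 + 150*x^2 - 500*x + 625
which factors as (x - 5)^4. The eigenvalues (with algebraic multiplicities) are λ = 5 with multiplicity 4.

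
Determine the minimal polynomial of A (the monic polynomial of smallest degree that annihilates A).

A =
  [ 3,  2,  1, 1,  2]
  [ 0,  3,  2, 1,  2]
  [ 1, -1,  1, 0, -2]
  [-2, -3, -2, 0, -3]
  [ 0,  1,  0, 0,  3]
x^3 - 6*x^2 + 12*x - 8

The characteristic polynomial is χ_A(x) = (x - 2)^5, so the eigenvalues are known. The minimal polynomial is
  m_A(x) = Π_λ (x − λ)^{k_λ}
where k_λ is the size of the *largest* Jordan block for λ (equivalently, the smallest k with (A − λI)^k v = 0 for every generalised eigenvector v of λ).

  λ = 2: largest Jordan block has size 3, contributing (x − 2)^3

So m_A(x) = (x - 2)^3 = x^3 - 6*x^2 + 12*x - 8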